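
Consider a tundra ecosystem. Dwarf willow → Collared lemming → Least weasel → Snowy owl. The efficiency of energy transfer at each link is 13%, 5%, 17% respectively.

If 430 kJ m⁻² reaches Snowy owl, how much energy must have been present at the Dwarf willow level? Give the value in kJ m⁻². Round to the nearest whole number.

Cumulative transfer efficiency: 0.13 × 0.05 × 0.17 = 0.001105
Dwarf willow energy = 430 / 0.001105 = 389140 kJ m⁻²

389140 kJ m⁻²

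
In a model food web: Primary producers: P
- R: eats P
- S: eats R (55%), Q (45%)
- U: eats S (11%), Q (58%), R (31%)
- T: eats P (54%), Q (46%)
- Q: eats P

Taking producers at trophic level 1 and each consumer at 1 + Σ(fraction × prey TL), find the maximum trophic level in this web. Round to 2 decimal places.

Q: 1 + 1 = 2
R: 1 + 1 = 2
S: 1 + (0.55×2 + 0.45×2) = 3
T: 1 + (0.54×1 + 0.46×2) = 2.46
U: 1 + (0.11×3 + 0.58×2 + 0.31×2) = 3.11

3.11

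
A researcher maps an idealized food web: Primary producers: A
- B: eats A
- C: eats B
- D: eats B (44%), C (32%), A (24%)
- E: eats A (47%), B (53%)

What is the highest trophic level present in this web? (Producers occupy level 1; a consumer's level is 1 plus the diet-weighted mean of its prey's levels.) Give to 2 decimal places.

3.08

B: 1 + 1 = 2
C: 1 + 2 = 3
D: 1 + (0.44×2 + 0.32×3 + 0.24×1) = 3.08
E: 1 + (0.47×1 + 0.53×2) = 2.53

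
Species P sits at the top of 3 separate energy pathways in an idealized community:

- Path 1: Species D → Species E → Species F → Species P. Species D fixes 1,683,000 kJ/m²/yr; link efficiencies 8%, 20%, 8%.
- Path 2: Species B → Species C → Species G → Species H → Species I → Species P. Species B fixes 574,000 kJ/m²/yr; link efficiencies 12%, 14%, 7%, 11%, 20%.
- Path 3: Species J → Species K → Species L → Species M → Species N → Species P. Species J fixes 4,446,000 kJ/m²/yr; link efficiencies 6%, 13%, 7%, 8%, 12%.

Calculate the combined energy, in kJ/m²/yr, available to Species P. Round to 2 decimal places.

Path 1: 1683000 × 0.08 × 0.2 × 0.08 = 2154.24 kJ/m²/yr
Path 2: 574000 × 0.12 × 0.14 × 0.07 × 0.11 × 0.2 = 14.850528 kJ/m²/yr
Path 3: 4446000 × 0.06 × 0.13 × 0.07 × 0.08 × 0.12 = 23.3041536 kJ/m²/yr
Total at Species P: 2154.24 + 14.850528 + 23.3041536 = 2192.3946816 kJ/m²/yr

2192.39 kJ/m²/yr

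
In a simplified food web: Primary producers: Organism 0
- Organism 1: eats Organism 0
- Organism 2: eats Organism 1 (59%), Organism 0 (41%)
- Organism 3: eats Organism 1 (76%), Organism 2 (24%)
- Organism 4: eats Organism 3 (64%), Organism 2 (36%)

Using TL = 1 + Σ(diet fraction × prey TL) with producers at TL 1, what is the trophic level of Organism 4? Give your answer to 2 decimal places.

3.94

Organism 1: 1 + 1 = 2
Organism 2: 1 + (0.59×2 + 0.41×1) = 2.59
Organism 3: 1 + (0.76×2 + 0.24×2.59) = 3.1416
Organism 4: 1 + (0.64×3.1416 + 0.36×2.59) = 3.943024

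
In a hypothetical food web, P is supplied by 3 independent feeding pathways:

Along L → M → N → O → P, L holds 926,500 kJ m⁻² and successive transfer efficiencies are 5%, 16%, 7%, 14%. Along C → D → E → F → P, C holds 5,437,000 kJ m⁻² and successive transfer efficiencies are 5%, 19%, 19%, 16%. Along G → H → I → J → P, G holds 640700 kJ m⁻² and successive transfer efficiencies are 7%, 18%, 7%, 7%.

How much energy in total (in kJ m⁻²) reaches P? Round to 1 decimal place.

1682.4 kJ m⁻²

Via L: 926500 × 0.05 × 0.16 × 0.07 × 0.14 = 72.6376 kJ m⁻²
Via C: 5437000 × 0.05 × 0.19 × 0.19 × 0.16 = 1570.2056 kJ m⁻²
Via G: 640700 × 0.07 × 0.18 × 0.07 × 0.07 = 39.556818 kJ m⁻²
Total at P: 72.6376 + 1570.2056 + 39.556818 = 1682.400018 kJ m⁻²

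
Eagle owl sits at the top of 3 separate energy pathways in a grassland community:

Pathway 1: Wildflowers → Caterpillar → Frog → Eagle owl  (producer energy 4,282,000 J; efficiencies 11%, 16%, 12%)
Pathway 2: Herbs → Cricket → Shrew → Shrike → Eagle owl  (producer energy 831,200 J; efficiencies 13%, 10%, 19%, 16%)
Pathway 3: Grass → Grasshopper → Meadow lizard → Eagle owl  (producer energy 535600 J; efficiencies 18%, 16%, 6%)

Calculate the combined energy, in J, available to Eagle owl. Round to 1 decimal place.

10297.6 J

Pathway 1: 4282000 × 0.11 × 0.16 × 0.12 = 9043.584 J
Pathway 2: 831200 × 0.13 × 0.1 × 0.19 × 0.16 = 328.49024 J
Pathway 3: 535600 × 0.18 × 0.16 × 0.06 = 925.5168 J
Total at Eagle owl: 9043.584 + 328.49024 + 925.5168 = 10297.59104 J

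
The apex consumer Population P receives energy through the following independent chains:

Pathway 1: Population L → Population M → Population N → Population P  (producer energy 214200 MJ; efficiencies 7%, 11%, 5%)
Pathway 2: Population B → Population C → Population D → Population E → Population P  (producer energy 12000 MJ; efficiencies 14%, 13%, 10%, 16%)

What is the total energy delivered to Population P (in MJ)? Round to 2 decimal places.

Pathway 1: 214200 × 0.07 × 0.11 × 0.05 = 82.467 MJ
Pathway 2: 12000 × 0.14 × 0.13 × 0.1 × 0.16 = 3.4944 MJ
Total at Population P: 82.467 + 3.4944 = 85.9614 MJ

85.96 MJ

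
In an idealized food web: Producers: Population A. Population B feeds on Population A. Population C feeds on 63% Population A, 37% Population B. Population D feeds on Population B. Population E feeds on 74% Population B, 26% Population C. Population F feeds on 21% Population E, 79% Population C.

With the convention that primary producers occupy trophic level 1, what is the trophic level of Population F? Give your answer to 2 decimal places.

3.52

Population B: 1 + 1 = 2
Population C: 1 + (0.63×1 + 0.37×2) = 2.37
Population D: 1 + 2 = 3
Population E: 1 + (0.74×2 + 0.26×2.37) = 3.0962
Population F: 1 + (0.21×3.0962 + 0.79×2.37) = 3.522502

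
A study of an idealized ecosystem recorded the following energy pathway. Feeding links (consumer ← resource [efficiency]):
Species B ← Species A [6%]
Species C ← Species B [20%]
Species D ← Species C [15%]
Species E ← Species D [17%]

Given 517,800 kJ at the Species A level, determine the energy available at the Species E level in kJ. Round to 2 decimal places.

158.45 kJ

Species B: 517800 × 0.06 = 31068 kJ
Species C: 31068 × 0.2 = 6213.6 kJ
Species D: 6213.6 × 0.15 = 932.04 kJ
Species E: 932.04 × 0.17 = 158.4468 kJ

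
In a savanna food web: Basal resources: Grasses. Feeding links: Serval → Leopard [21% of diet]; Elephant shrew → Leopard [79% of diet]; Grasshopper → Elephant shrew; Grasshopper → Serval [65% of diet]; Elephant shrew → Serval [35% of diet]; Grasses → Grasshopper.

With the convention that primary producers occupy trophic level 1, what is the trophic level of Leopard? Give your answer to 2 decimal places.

4.07

Grasshopper: 1 + 1 = 2
Elephant shrew: 1 + 2 = 3
Serval: 1 + (0.35×3 + 0.65×2) = 3.35
Leopard: 1 + (0.79×3 + 0.21×3.35) = 4.0735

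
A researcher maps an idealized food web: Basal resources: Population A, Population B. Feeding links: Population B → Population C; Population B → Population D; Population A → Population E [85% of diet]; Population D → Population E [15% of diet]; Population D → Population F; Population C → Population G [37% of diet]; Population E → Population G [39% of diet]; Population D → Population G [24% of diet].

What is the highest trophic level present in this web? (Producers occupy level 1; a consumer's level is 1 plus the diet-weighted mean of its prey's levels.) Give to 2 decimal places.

Population C: 1 + 1 = 2
Population D: 1 + 1 = 2
Population E: 1 + (0.85×1 + 0.15×2) = 2.15
Population F: 1 + 2 = 3
Population G: 1 + (0.37×2 + 0.39×2.15 + 0.24×2) = 3.0585

3.06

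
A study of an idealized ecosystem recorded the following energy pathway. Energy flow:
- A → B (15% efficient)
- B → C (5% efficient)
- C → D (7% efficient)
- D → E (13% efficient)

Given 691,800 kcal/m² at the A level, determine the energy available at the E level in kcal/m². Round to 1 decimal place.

B: 691800 × 0.15 = 103770 kcal/m²
C: 103770 × 0.05 = 5188.5 kcal/m²
D: 5188.5 × 0.07 = 363.195 kcal/m²
E: 363.195 × 0.13 = 47.21535 kcal/m²

47.2 kcal/m²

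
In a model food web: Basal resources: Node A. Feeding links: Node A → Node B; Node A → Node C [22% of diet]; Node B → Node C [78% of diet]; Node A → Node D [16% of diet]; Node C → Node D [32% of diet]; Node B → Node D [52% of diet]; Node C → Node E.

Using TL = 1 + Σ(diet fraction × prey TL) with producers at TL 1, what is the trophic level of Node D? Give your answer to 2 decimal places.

3.09

Node B: 1 + 1 = 2
Node C: 1 + (0.22×1 + 0.78×2) = 2.78
Node D: 1 + (0.16×1 + 0.32×2.78 + 0.52×2) = 3.0896
Node E: 1 + 2.78 = 3.78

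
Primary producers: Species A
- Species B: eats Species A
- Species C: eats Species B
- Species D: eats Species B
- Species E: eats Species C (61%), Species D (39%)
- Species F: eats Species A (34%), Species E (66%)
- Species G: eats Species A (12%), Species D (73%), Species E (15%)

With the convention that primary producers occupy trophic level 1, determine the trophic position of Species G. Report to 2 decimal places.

Species B: 1 + 1 = 2
Species C: 1 + 2 = 3
Species D: 1 + 2 = 3
Species E: 1 + (0.61×3 + 0.39×3) = 4
Species F: 1 + (0.34×1 + 0.66×4) = 3.98
Species G: 1 + (0.12×1 + 0.73×3 + 0.15×4) = 3.91

3.91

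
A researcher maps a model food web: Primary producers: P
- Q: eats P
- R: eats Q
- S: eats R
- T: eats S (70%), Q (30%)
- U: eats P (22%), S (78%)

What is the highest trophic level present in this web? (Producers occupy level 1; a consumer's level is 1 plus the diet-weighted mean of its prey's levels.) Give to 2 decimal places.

4.40

Q: 1 + 1 = 2
R: 1 + 2 = 3
S: 1 + 3 = 4
T: 1 + (0.7×4 + 0.3×2) = 4.4
U: 1 + (0.22×1 + 0.78×4) = 4.34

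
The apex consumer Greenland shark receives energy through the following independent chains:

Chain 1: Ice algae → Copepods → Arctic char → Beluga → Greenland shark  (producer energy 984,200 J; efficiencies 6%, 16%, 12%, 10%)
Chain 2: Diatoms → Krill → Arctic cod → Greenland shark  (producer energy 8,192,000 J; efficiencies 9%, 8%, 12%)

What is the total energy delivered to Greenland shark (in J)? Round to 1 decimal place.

7191.3 J

Chain 1: 984200 × 0.06 × 0.16 × 0.12 × 0.1 = 113.37984 J
Chain 2: 8192000 × 0.09 × 0.08 × 0.12 = 7077.888 J
Total at Greenland shark: 113.37984 + 7077.888 = 7191.26784 J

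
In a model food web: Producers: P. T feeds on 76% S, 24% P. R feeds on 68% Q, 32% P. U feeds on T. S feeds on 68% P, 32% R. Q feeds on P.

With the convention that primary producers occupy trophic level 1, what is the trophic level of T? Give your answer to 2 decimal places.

3.17

Q: 1 + 1 = 2
R: 1 + (0.68×2 + 0.32×1) = 2.68
S: 1 + (0.68×1 + 0.32×2.68) = 2.5376
T: 1 + (0.76×2.5376 + 0.24×1) = 3.168576
U: 1 + 3.168576 = 4.168576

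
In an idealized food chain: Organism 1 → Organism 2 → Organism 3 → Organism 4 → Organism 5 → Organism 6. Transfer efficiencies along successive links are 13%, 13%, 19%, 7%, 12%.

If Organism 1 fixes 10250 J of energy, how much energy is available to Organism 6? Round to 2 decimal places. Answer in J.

Organism 2: 10250 × 0.13 = 1332.5 J
Organism 3: 1332.5 × 0.13 = 173.225 J
Organism 4: 173.225 × 0.19 = 32.91275 J
Organism 5: 32.91275 × 0.07 = 2.3038925 J
Organism 6: 2.3038925 × 0.12 = 0.2764671 J

0.28 J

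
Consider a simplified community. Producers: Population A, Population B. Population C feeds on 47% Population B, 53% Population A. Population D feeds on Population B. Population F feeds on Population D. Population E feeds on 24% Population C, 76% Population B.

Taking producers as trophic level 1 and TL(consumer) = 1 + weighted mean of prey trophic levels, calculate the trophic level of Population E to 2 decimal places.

Population C: 1 + (0.47×1 + 0.53×1) = 2
Population D: 1 + 1 = 2
Population E: 1 + (0.24×2 + 0.76×1) = 2.24
Population F: 1 + 2 = 3

2.24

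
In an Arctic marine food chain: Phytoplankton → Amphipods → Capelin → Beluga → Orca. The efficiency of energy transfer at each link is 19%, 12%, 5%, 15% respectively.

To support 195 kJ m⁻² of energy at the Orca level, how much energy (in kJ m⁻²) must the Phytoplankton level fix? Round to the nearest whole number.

1140351 kJ m⁻²

Cumulative transfer efficiency: 0.19 × 0.12 × 0.05 × 0.15 = 0.000171
Phytoplankton energy = 195 / 0.000171 = 1140351 kJ m⁻²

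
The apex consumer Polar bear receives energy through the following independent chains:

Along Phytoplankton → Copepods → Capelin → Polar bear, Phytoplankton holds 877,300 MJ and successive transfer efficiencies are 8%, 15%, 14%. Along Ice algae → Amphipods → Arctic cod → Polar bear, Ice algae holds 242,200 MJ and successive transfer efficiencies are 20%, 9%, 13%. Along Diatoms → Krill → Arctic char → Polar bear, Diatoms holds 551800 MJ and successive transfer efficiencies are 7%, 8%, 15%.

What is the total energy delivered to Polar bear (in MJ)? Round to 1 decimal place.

2504.1 MJ

Via Phytoplankton: 877300 × 0.08 × 0.15 × 0.14 = 1473.864 MJ
Via Ice algae: 242200 × 0.2 × 0.09 × 0.13 = 566.748 MJ
Via Diatoms: 551800 × 0.07 × 0.08 × 0.15 = 463.512 MJ
Total at Polar bear: 1473.864 + 566.748 + 463.512 = 2504.124 MJ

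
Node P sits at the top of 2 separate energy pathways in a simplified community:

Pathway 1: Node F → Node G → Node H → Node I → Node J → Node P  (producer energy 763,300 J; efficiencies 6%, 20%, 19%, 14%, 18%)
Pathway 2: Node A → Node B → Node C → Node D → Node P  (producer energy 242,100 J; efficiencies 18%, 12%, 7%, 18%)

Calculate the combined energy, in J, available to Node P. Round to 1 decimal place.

109.7 J

Pathway 1: 763300 × 0.06 × 0.2 × 0.19 × 0.14 × 0.18 = 43.8561648 J
Pathway 2: 242100 × 0.18 × 0.12 × 0.07 × 0.18 = 65.889936 J
Total at Node P: 43.8561648 + 65.889936 = 109.7461008 J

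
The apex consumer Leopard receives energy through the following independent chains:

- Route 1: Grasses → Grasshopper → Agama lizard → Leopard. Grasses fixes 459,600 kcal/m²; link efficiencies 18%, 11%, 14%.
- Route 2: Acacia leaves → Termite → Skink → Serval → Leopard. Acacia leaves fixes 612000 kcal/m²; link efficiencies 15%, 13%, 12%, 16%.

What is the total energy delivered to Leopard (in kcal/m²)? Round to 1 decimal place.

Route 1: 459600 × 0.18 × 0.11 × 0.14 = 1274.0112 kcal/m²
Route 2: 612000 × 0.15 × 0.13 × 0.12 × 0.16 = 229.1328 kcal/m²
Total at Leopard: 1274.0112 + 229.1328 = 1503.144 kcal/m²

1503.1 kcal/m²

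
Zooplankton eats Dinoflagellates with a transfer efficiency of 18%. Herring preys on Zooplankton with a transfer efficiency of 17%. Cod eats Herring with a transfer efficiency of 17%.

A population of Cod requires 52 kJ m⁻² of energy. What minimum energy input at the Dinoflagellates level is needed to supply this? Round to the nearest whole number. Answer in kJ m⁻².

Cumulative transfer efficiency: 0.18 × 0.17 × 0.17 = 0.005202
Dinoflagellates energy = 52 / 0.005202 = 9996 kJ m⁻²

9996 kJ m⁻²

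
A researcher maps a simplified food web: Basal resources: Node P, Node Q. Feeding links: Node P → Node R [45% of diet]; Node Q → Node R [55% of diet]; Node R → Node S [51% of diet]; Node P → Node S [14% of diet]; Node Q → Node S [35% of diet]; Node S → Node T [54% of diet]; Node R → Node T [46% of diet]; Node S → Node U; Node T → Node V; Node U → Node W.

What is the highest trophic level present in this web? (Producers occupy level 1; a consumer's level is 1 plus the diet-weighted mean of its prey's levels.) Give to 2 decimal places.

Node R: 1 + (0.45×1 + 0.55×1) = 2
Node S: 1 + (0.51×2 + 0.14×1 + 0.35×1) = 2.51
Node T: 1 + (0.54×2.51 + 0.46×2) = 3.2754
Node U: 1 + 2.51 = 3.51
Node V: 1 + 3.2754 = 4.2754
Node W: 1 + 3.51 = 4.51

4.51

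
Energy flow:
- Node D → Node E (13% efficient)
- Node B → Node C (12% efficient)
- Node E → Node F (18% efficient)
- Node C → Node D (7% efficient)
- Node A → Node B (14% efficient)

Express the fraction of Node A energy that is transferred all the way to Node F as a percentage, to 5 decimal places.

Product of link efficiencies: 0.14 × 0.12 × 0.07 × 0.13 × 0.18 = 0.0000275184
As a percentage: 0.0000275184 × 100 = 0.00275%

0.00275%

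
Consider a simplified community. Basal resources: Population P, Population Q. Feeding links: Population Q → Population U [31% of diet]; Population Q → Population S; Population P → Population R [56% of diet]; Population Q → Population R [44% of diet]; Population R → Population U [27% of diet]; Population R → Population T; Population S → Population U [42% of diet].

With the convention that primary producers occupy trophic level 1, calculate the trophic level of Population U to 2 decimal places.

Population R: 1 + (0.56×1 + 0.44×1) = 2
Population S: 1 + 1 = 2
Population T: 1 + 2 = 3
Population U: 1 + (0.42×2 + 0.31×1 + 0.27×2) = 2.69

2.69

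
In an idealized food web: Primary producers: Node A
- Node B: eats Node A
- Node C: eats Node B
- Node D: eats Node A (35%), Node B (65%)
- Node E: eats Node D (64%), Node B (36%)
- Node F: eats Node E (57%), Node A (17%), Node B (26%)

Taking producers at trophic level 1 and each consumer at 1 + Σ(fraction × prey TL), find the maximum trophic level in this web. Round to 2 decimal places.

3.64

Node B: 1 + 1 = 2
Node C: 1 + 2 = 3
Node D: 1 + (0.35×1 + 0.65×2) = 2.65
Node E: 1 + (0.64×2.65 + 0.36×2) = 3.416
Node F: 1 + (0.57×3.416 + 0.17×1 + 0.26×2) = 3.63712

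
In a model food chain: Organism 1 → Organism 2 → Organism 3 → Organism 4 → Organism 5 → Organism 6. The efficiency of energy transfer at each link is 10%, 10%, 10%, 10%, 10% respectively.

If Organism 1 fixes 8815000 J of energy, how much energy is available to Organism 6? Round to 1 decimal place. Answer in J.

88.2 J

Organism 2: 8815000 × 0.1 = 881500 J
Organism 3: 881500 × 0.1 = 88150 J
Organism 4: 88150 × 0.1 = 8815 J
Organism 5: 8815 × 0.1 = 881.5 J
Organism 6: 881.5 × 0.1 = 88.15 J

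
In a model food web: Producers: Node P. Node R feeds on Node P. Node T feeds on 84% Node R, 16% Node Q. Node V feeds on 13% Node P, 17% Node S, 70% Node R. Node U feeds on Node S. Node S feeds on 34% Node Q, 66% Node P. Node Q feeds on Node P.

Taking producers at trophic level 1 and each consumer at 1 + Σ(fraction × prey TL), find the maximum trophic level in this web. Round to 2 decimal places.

3.34

Node Q: 1 + 1 = 2
Node R: 1 + 1 = 2
Node S: 1 + (0.34×2 + 0.66×1) = 2.34
Node T: 1 + (0.84×2 + 0.16×2) = 3
Node U: 1 + 2.34 = 3.34
Node V: 1 + (0.13×1 + 0.17×2.34 + 0.7×2) = 2.9278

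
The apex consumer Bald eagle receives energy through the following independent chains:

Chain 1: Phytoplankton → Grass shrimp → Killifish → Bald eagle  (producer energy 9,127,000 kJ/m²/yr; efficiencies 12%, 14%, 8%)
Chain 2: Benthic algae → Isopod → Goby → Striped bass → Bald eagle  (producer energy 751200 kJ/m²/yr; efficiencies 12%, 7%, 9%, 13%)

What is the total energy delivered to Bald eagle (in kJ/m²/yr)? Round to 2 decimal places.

12340.52 kJ/m²/yr

Chain 1: 9127000 × 0.12 × 0.14 × 0.08 = 12266.688 kJ/m²/yr
Chain 2: 751200 × 0.12 × 0.07 × 0.09 × 0.13 = 73.827936 kJ/m²/yr
Total at Bald eagle: 12266.688 + 73.827936 = 12340.515936 kJ/m²/yr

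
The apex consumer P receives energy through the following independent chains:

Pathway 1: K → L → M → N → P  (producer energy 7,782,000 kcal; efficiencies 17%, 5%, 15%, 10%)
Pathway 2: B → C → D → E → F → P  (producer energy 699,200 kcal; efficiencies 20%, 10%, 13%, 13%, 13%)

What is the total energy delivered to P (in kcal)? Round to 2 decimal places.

1022.93 kcal

Pathway 1: 7782000 × 0.17 × 0.05 × 0.15 × 0.1 = 992.205 kcal
Pathway 2: 699200 × 0.2 × 0.1 × 0.13 × 0.13 × 0.13 = 30.722848 kcal
Total at P: 992.205 + 30.722848 = 1022.927848 kcal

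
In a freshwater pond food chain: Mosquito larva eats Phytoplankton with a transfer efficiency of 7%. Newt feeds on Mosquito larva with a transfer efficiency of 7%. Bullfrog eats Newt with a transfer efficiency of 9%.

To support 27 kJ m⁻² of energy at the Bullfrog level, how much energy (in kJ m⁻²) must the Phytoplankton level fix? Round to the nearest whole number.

61224 kJ m⁻²

Cumulative transfer efficiency: 0.07 × 0.07 × 0.09 = 0.000441
Phytoplankton energy = 27 / 0.000441 = 61224 kJ m⁻²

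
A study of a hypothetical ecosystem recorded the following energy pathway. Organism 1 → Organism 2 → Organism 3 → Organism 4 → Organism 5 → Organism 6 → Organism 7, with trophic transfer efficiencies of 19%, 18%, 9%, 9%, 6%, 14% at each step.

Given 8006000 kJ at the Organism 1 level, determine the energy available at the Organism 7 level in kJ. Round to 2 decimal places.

18.63 kJ

Organism 2: 8006000 × 0.19 = 1521140 kJ
Organism 3: 1521140 × 0.18 = 273805.2 kJ
Organism 4: 273805.2 × 0.09 = 24642.468 kJ
Organism 5: 24642.468 × 0.09 = 2217.82212 kJ
Organism 6: 2217.82212 × 0.06 = 133.0693272 kJ
Organism 7: 133.0693272 × 0.14 = 18.629705808 kJ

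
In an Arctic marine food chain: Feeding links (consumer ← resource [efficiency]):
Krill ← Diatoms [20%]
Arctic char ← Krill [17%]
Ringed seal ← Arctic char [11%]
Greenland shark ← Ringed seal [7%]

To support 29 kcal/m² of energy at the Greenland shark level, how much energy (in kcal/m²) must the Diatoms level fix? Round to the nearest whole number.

110772 kcal/m²

Cumulative transfer efficiency: 0.2 × 0.17 × 0.11 × 0.07 = 0.0002618
Diatoms energy = 29 / 0.0002618 = 110772 kcal/m²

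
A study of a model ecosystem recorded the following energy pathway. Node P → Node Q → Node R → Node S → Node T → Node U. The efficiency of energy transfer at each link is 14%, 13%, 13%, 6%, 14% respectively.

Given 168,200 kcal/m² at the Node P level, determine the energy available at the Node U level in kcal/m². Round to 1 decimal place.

3.3 kcal/m²

Node Q: 168200 × 0.14 = 23548 kcal/m²
Node R: 23548 × 0.13 = 3061.24 kcal/m²
Node S: 3061.24 × 0.13 = 397.9612 kcal/m²
Node T: 397.9612 × 0.06 = 23.877672 kcal/m²
Node U: 23.877672 × 0.14 = 3.34287408 kcal/m²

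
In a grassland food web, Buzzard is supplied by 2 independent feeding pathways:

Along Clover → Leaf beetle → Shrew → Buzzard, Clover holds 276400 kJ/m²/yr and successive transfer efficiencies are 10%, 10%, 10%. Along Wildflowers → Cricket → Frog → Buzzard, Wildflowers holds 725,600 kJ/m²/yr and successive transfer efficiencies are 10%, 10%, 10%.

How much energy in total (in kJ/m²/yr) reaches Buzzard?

1002 kJ/m²/yr

Via Clover: 276400 × 0.1 × 0.1 × 0.1 = 276.4 kJ/m²/yr
Via Wildflowers: 725600 × 0.1 × 0.1 × 0.1 = 725.6 kJ/m²/yr
Total at Buzzard: 276.4 + 725.6 = 1002 kJ/m²/yr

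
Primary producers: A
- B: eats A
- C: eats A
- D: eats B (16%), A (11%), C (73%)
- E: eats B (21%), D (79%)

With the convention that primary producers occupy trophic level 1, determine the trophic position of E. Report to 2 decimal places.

3.70

B: 1 + 1 = 2
C: 1 + 1 = 2
D: 1 + (0.16×2 + 0.11×1 + 0.73×2) = 2.89
E: 1 + (0.21×2 + 0.79×2.89) = 3.7031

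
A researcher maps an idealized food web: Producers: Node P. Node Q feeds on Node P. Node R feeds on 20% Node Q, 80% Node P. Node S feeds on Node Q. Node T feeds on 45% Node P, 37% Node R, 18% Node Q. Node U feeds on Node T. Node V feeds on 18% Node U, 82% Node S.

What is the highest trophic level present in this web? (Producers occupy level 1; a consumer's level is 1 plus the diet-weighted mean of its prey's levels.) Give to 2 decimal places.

Node Q: 1 + 1 = 2
Node R: 1 + (0.2×2 + 0.8×1) = 2.2
Node S: 1 + 2 = 3
Node T: 1 + (0.45×1 + 0.37×2.2 + 0.18×2) = 2.624
Node U: 1 + 2.624 = 3.624
Node V: 1 + (0.18×3.624 + 0.82×3) = 4.11232

4.11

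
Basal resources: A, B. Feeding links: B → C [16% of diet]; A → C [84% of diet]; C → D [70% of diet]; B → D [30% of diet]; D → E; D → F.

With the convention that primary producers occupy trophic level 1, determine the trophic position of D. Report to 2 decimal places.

C: 1 + (0.16×1 + 0.84×1) = 2
D: 1 + (0.7×2 + 0.3×1) = 2.7
E: 1 + 2.7 = 3.7
F: 1 + 2.7 = 3.7

2.70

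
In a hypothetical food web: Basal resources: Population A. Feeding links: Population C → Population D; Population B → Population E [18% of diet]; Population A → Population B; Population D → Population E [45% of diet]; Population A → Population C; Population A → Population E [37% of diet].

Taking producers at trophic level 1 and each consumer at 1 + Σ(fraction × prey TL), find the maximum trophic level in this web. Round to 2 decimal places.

Population B: 1 + 1 = 2
Population C: 1 + 1 = 2
Population D: 1 + 2 = 3
Population E: 1 + (0.37×1 + 0.45×3 + 0.18×2) = 3.08

3.08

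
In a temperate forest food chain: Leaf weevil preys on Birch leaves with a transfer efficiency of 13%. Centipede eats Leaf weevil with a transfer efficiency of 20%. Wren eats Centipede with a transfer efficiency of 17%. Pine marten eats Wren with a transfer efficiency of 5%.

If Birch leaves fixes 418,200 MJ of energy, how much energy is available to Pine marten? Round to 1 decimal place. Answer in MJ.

92.4 MJ

Leaf weevil: 418200 × 0.13 = 54366 MJ
Centipede: 54366 × 0.2 = 10873.2 MJ
Wren: 10873.2 × 0.17 = 1848.444 MJ
Pine marten: 1848.444 × 0.05 = 92.4222 MJ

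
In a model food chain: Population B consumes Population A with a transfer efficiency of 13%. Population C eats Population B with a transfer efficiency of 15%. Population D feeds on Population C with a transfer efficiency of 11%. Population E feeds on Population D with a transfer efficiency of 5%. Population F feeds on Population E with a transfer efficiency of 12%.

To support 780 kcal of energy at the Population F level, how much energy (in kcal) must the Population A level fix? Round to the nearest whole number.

Cumulative transfer efficiency: 0.13 × 0.15 × 0.11 × 0.05 × 0.12 = 0.00001287
Population A energy = 780 / 0.00001287 = 60606061 kcal

60606061 kcal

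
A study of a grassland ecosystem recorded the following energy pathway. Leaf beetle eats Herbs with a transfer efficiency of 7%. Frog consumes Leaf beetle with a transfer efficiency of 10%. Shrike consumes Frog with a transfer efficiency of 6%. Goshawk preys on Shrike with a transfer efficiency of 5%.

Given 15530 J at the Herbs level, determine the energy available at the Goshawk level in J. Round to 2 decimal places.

0.33 J

Leaf beetle: 15530 × 0.07 = 1087.1 J
Frog: 1087.1 × 0.1 = 108.71 J
Shrike: 108.71 × 0.06 = 6.5226 J
Goshawk: 6.5226 × 0.05 = 0.32613 J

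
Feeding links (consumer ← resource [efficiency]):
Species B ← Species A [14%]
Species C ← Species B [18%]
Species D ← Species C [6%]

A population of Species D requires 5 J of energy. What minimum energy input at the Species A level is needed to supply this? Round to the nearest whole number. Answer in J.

Cumulative transfer efficiency: 0.14 × 0.18 × 0.06 = 0.001512
Species A energy = 5 / 0.001512 = 3307 J

3307 J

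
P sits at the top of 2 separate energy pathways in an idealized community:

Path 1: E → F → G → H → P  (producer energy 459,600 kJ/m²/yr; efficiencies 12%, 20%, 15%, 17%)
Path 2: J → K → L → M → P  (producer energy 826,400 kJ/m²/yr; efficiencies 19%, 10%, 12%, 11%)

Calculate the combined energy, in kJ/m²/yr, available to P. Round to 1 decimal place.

488.5 kJ/m²/yr

Path 1: 459600 × 0.12 × 0.2 × 0.15 × 0.17 = 281.2752 kJ/m²/yr
Path 2: 826400 × 0.19 × 0.1 × 0.12 × 0.11 = 207.26112 kJ/m²/yr
Total at P: 281.2752 + 207.26112 = 488.53632 kJ/m²/yr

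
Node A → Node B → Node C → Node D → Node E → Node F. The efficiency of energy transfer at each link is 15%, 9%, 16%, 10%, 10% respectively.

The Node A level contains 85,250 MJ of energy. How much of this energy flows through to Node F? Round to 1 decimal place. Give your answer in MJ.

1.8 MJ

Node B: 85250 × 0.15 = 12787.5 MJ
Node C: 12787.5 × 0.09 = 1150.875 MJ
Node D: 1150.875 × 0.16 = 184.14 MJ
Node E: 184.14 × 0.1 = 18.414 MJ
Node F: 18.414 × 0.1 = 1.8414 MJ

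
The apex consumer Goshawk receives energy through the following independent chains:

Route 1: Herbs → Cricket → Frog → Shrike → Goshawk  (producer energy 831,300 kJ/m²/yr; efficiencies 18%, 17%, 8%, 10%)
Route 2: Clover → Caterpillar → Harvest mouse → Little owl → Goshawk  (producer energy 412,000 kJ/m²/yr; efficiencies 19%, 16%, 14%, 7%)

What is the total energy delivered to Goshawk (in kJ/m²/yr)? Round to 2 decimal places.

Route 1: 831300 × 0.18 × 0.17 × 0.08 × 0.1 = 203.50224 kJ/m²/yr
Route 2: 412000 × 0.19 × 0.16 × 0.14 × 0.07 = 122.74304 kJ/m²/yr
Total at Goshawk: 203.50224 + 122.74304 = 326.24528 kJ/m²/yr

326.25 kJ/m²/yr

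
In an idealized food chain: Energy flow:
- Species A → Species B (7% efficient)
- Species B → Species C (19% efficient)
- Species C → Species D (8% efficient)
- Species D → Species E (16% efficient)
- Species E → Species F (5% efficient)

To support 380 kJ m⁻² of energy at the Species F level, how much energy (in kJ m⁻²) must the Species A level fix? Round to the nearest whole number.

Cumulative transfer efficiency: 0.07 × 0.19 × 0.08 × 0.16 × 0.05 = 0.000008512
Species A energy = 380 / 0.000008512 = 44642857 kJ m⁻²

44642857 kJ m⁻²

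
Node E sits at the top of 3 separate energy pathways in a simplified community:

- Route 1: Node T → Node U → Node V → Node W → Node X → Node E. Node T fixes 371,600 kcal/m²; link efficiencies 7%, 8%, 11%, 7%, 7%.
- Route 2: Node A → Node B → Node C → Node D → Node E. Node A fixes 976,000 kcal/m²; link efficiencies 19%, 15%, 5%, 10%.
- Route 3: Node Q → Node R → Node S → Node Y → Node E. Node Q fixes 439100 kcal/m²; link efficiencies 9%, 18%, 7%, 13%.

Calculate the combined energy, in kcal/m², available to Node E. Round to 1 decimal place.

Route 1: 371600 × 0.07 × 0.08 × 0.11 × 0.07 × 0.07 = 1.12163744 kcal/m²
Route 2: 976000 × 0.19 × 0.15 × 0.05 × 0.1 = 139.08 kcal/m²
Route 3: 439100 × 0.09 × 0.18 × 0.07 × 0.13 = 64.732122 kcal/m²
Total at Node E: 1.12163744 + 139.08 + 64.732122 = 204.93375944 kcal/m²

204.9 kcal/m²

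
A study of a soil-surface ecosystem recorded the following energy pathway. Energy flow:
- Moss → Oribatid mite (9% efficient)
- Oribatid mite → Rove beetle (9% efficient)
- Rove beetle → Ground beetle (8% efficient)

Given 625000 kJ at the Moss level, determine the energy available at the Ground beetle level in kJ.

405 kJ

Oribatid mite: 625000 × 0.09 = 56250 kJ
Rove beetle: 56250 × 0.09 = 5062.5 kJ
Ground beetle: 5062.5 × 0.08 = 405 kJ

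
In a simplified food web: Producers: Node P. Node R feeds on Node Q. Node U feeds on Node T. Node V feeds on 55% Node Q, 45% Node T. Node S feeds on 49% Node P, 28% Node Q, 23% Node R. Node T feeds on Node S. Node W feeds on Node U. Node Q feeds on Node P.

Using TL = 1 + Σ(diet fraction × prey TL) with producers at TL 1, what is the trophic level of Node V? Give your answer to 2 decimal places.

Node Q: 1 + 1 = 2
Node R: 1 + 2 = 3
Node S: 1 + (0.49×1 + 0.28×2 + 0.23×3) = 2.74
Node T: 1 + 2.74 = 3.74
Node U: 1 + 3.74 = 4.74
Node V: 1 + (0.55×2 + 0.45×3.74) = 3.783
Node W: 1 + 4.74 = 5.74

3.78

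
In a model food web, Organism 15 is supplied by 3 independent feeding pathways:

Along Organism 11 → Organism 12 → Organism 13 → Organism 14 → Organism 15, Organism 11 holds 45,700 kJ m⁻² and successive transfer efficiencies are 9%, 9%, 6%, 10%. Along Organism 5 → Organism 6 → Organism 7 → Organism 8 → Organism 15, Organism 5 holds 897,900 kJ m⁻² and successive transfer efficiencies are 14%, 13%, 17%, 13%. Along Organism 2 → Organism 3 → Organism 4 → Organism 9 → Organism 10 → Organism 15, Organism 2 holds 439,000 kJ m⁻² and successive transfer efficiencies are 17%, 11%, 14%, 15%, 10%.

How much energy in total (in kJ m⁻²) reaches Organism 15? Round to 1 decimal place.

Via Organism 11: 45700 × 0.09 × 0.09 × 0.06 × 0.1 = 2.22102 kJ m⁻²
Via Organism 5: 897900 × 0.14 × 0.13 × 0.17 × 0.13 = 361.153338 kJ m⁻²
Via Organism 2: 439000 × 0.17 × 0.11 × 0.14 × 0.15 × 0.1 = 17.23953 kJ m⁻²
Total at Organism 15: 2.22102 + 361.153338 + 17.23953 = 380.613888 kJ m⁻²

380.6 kJ m⁻²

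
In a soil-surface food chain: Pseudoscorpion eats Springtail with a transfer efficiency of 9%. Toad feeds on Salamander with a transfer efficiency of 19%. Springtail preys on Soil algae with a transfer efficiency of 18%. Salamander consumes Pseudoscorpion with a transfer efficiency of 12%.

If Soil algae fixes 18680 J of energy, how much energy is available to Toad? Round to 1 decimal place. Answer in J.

6.9 J

Springtail: 18680 × 0.18 = 3362.4 J
Pseudoscorpion: 3362.4 × 0.09 = 302.616 J
Salamander: 302.616 × 0.12 = 36.31392 J
Toad: 36.31392 × 0.19 = 6.8996448 J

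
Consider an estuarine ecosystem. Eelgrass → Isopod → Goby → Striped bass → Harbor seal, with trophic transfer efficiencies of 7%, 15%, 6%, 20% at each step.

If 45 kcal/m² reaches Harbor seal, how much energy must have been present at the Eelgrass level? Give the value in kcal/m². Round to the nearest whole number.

Cumulative transfer efficiency: 0.07 × 0.15 × 0.06 × 0.2 = 0.000126
Eelgrass energy = 45 / 0.000126 = 357143 kcal/m²

357143 kcal/m²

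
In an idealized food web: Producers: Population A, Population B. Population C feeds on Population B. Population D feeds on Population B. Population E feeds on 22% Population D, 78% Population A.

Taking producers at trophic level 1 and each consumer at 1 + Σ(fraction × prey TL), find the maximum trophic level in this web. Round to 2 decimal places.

2.22

Population C: 1 + 1 = 2
Population D: 1 + 1 = 2
Population E: 1 + (0.22×2 + 0.78×1) = 2.22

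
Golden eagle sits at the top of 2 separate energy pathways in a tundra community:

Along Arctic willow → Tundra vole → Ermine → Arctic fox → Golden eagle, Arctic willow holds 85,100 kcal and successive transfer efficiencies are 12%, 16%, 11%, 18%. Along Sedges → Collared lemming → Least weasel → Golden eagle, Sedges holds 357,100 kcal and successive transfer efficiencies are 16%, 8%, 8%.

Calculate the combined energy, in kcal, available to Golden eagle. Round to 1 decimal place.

398.0 kcal

Via Arctic willow: 85100 × 0.12 × 0.16 × 0.11 × 0.18 = 32.351616 kcal
Via Sedges: 357100 × 0.16 × 0.08 × 0.08 = 365.6704 kcal
Total at Golden eagle: 32.351616 + 365.6704 = 398.022016 kcal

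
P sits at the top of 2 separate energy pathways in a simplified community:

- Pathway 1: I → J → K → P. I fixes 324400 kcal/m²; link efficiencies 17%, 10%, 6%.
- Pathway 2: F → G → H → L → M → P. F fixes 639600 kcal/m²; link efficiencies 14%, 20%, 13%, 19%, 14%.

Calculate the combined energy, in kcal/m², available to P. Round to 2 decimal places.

Pathway 1: 324400 × 0.17 × 0.1 × 0.06 = 330.888 kcal/m²
Pathway 2: 639600 × 0.14 × 0.2 × 0.13 × 0.19 × 0.14 = 61.9286304 kcal/m²
Total at P: 330.888 + 61.9286304 = 392.8166304 kcal/m²

392.82 kcal/m²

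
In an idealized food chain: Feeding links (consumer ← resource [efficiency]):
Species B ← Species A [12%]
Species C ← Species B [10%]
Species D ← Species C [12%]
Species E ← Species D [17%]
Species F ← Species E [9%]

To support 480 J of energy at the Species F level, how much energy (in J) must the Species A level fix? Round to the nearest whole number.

21786492 J

Cumulative transfer efficiency: 0.12 × 0.1 × 0.12 × 0.17 × 0.09 = 0.000022032
Species A energy = 480 / 0.000022032 = 21786492 J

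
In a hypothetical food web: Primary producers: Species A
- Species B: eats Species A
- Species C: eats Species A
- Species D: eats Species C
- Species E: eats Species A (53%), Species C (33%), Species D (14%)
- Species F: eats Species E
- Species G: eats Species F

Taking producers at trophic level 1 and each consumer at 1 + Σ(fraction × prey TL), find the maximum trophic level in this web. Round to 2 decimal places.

Species B: 1 + 1 = 2
Species C: 1 + 1 = 2
Species D: 1 + 2 = 3
Species E: 1 + (0.53×1 + 0.33×2 + 0.14×3) = 2.61
Species F: 1 + 2.61 = 3.61
Species G: 1 + 3.61 = 4.61

4.61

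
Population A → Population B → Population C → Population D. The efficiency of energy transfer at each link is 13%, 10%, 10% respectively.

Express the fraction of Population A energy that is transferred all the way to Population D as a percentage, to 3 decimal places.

0.130%

Product of link efficiencies: 0.13 × 0.1 × 0.1 = 0.0013
As a percentage: 0.0013 × 100 = 0.130%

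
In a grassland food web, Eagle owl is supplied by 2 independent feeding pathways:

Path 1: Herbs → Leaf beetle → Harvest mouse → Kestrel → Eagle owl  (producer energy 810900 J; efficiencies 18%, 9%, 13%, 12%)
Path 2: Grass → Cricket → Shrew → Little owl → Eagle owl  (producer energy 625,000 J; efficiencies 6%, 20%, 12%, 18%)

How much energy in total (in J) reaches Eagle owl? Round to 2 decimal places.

Path 1: 810900 × 0.18 × 0.09 × 0.13 × 0.12 = 204.930648 J
Path 2: 625000 × 0.06 × 0.2 × 0.12 × 0.18 = 162 J
Total at Eagle owl: 204.930648 + 162 = 366.930648 J

366.93 J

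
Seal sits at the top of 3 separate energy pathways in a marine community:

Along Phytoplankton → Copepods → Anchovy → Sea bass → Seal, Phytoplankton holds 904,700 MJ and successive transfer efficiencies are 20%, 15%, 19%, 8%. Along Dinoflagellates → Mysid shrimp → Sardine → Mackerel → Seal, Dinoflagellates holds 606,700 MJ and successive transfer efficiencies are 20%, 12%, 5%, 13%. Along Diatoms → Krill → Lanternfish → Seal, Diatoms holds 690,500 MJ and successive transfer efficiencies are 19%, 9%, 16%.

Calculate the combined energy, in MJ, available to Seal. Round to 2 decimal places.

2396.40 MJ

Via Phytoplankton: 904700 × 0.2 × 0.15 × 0.19 × 0.08 = 412.5432 MJ
Via Dinoflagellates: 606700 × 0.2 × 0.12 × 0.05 × 0.13 = 94.6452 MJ
Via Diatoms: 690500 × 0.19 × 0.09 × 0.16 = 1889.208 MJ
Total at Seal: 412.5432 + 94.6452 + 1889.208 = 2396.3964 MJ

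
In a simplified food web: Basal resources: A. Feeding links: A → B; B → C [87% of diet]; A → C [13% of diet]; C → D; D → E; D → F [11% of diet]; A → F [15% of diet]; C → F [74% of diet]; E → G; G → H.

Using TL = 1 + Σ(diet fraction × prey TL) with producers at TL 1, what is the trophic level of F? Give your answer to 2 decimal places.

3.70

B: 1 + 1 = 2
C: 1 + (0.87×2 + 0.13×1) = 2.87
D: 1 + 2.87 = 3.87
E: 1 + 3.87 = 4.87
F: 1 + (0.11×3.87 + 0.15×1 + 0.74×2.87) = 3.6995
G: 1 + 4.87 = 5.87
H: 1 + 5.87 = 6.87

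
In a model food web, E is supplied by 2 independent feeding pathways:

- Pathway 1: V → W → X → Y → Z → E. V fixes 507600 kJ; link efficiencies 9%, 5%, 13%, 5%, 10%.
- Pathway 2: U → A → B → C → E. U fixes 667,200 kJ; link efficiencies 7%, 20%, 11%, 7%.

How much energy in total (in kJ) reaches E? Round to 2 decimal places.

Pathway 1: 507600 × 0.09 × 0.05 × 0.13 × 0.05 × 0.1 = 1.48473 kJ
Pathway 2: 667200 × 0.07 × 0.2 × 0.11 × 0.07 = 71.92416 kJ
Total at E: 1.48473 + 71.92416 = 73.40889 kJ

73.41 kJ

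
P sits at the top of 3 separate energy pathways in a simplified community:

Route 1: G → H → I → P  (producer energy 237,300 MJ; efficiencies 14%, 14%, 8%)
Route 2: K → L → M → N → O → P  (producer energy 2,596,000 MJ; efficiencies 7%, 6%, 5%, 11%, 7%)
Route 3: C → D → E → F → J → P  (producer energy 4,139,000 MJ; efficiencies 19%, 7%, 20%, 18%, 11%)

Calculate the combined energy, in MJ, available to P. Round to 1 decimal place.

594.3 MJ

Route 1: 237300 × 0.14 × 0.14 × 0.08 = 372.0864 MJ
Route 2: 2596000 × 0.07 × 0.06 × 0.05 × 0.11 × 0.07 = 4.197732 MJ
Route 3: 4139000 × 0.19 × 0.07 × 0.2 × 0.18 × 0.11 = 217.992852 MJ
Total at P: 372.0864 + 4.197732 + 217.992852 = 594.276984 MJ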